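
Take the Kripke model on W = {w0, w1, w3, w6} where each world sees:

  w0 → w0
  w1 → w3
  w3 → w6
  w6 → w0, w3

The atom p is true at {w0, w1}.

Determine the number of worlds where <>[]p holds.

2

w0: successors {w0}; []p there: w0:T. ✓
w1: successors {w3}; []p there: w3:F. ✗
w3: successors {w6}; []p there: w6:F. ✗
w6: successors {w0, w3}; []p there: w0:T, w3:F. ✓
Satisfying worlds: {w0, w6}.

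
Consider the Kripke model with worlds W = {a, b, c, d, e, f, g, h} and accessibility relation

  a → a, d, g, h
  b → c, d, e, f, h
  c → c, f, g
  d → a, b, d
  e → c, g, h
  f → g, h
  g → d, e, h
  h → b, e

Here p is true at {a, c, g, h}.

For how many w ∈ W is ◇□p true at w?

a: successors {a, d, g, h}; □p there: a:F, d:F, g:F, h:F. ✗
b: successors {c, d, e, f, h}; □p there: c:F, d:F, e:T, f:T, h:F. ✓
c: successors {c, f, g}; □p there: c:F, f:T, g:F. ✓
d: successors {a, b, d}; □p there: a:F, b:F, d:F. ✗
e: successors {c, g, h}; □p there: c:F, g:F, h:F. ✗
f: successors {g, h}; □p there: g:F, h:F. ✗
g: successors {d, e, h}; □p there: d:F, e:T, h:F. ✓
h: successors {b, e}; □p there: b:F, e:T. ✓
Satisfying worlds: {b, c, g, h}.

4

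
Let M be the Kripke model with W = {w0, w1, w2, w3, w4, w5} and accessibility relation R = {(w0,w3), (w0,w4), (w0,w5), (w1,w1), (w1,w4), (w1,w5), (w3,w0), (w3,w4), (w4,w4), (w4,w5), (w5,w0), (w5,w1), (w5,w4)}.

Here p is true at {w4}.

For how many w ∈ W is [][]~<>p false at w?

5

w0: successors {w3, w4, w5}; []~<>p there: w3:F, w4:F, w5:F. ✗
w1: successors {w1, w4, w5}; []~<>p there: w1:F, w4:F, w5:F. ✗
w2: no successors, so [][]~<>p holds vacuously. ✓
w3: successors {w0, w4}; []~<>p there: w0:F, w4:F. ✗
w4: successors {w4, w5}; []~<>p there: w4:F, w5:F. ✗
w5: successors {w0, w1, w4}; []~<>p there: w0:F, w1:F, w4:F. ✗
Satisfying worlds: {w2}.
So [][]~<>p fails at the other 5 worlds.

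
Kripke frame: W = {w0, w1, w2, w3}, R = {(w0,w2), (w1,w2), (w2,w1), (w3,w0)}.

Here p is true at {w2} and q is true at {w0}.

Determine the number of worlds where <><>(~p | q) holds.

2

w0: successors {w2}; <>(~p | q) there: w2:T. ✓
w1: successors {w2}; <>(~p | q) there: w2:T. ✓
w2: successors {w1}; <>(~p | q) there: w1:F. ✗
w3: successors {w0}; <>(~p | q) there: w0:F. ✗
Satisfying worlds: {w0, w1}.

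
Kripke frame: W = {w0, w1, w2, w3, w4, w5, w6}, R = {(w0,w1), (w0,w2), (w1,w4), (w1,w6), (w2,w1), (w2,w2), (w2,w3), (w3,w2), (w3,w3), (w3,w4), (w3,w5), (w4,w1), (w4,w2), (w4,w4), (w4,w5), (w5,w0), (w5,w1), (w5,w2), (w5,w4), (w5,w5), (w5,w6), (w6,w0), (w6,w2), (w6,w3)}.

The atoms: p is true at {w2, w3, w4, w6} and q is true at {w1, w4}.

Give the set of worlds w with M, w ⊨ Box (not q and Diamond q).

{w6}

w0: successors {w1, w2}; not q and Diamond q there: w1:F, w2:T. ✗
w1: successors {w4, w6}; not q and Diamond q there: w4:F, w6:F. ✗
w2: successors {w1, w2, w3}; not q and Diamond q there: w1:F, w2:T, w3:T. ✗
w3: successors {w2, w3, w4, w5}; not q and Diamond q there: w2:T, w3:T, w4:F, w5:T. ✗
w4: successors {w1, w2, w4, w5}; not q and Diamond q there: w1:F, w2:T, w4:F, w5:T. ✗
w5: successors {w0, w1, w2, w4, w5, w6}; not q and Diamond q there: w0:T, w1:F, w2:T, w4:F, w5:T, w6:F. ✗
w6: successors {w0, w2, w3}; not q and Diamond q there: w0:T, w2:T, w3:T. ✓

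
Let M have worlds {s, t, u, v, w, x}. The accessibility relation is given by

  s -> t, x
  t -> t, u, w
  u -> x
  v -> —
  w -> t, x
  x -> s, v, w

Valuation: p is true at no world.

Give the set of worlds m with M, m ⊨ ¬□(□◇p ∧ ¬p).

s: □(□◇p ∧ ¬p) is F. ✓
t: □(□◇p ∧ ¬p) is F. ✓
u: □(□◇p ∧ ¬p) is F. ✓
v: □(□◇p ∧ ¬p) is T. ✗
w: □(□◇p ∧ ¬p) is F. ✓
x: □(□◇p ∧ ¬p) is F. ✓

{s, t, u, w, x}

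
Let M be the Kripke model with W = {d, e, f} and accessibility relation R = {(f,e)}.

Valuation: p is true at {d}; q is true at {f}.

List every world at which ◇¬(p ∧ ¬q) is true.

d: no successors, so ◇¬(p ∧ ¬q) fails. ✗
e: no successors, so ◇¬(p ∧ ¬q) fails. ✗
f: successors {e}; ¬(p ∧ ¬q) there: e:T. ✓

{f}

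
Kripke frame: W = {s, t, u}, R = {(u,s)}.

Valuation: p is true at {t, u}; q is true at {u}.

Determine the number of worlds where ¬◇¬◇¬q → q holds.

s: ¬◇¬◇¬q is T, q is F. ✗
t: ¬◇¬◇¬q is T, q is F. ✗
u: ¬◇¬◇¬q is F, q is T. ✓
Satisfying worlds: {u}.

1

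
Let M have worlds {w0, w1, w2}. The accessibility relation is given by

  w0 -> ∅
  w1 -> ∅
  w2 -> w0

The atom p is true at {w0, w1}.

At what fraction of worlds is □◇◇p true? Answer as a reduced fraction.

2/3

w0: no successors, so □◇◇p holds vacuously. ✓
w1: no successors, so □◇◇p holds vacuously. ✓
w2: successors {w0}; ◇◇p there: w0:F. ✗
That's 2 of 3 worlds, so 2/3.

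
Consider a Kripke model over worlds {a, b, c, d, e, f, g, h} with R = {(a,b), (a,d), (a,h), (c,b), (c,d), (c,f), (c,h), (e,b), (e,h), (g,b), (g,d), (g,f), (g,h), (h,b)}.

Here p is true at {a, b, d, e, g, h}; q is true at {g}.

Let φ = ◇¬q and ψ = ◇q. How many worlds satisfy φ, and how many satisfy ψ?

5 and 0

For ◇¬q:
a: successors {b, d, h}; ¬q there: b:T, d:T, h:T. ✓
b: no successors, so ◇¬q fails. ✗
c: successors {b, d, f, h}; ¬q there: b:T, d:T, f:T, h:T. ✓
d: no successors, so ◇¬q fails. ✗
e: successors {b, h}; ¬q there: b:T, h:T. ✓
f: no successors, so ◇¬q fails. ✗
g: successors {b, d, f, h}; ¬q there: b:T, d:T, f:T, h:T. ✓
h: successors {b}; ¬q there: b:T. ✓
— 5 worlds.
For ◇q:
a: successors {b, d, h}; q there: b:F, d:F, h:F. ✗
b: no successors, so ◇q fails. ✗
c: successors {b, d, f, h}; q there: b:F, d:F, f:F, h:F. ✗
d: no successors, so ◇q fails. ✗
e: successors {b, h}; q there: b:F, h:F. ✗
f: no successors, so ◇q fails. ✗
g: successors {b, d, f, h}; q there: b:F, d:F, f:F, h:F. ✗
h: successors {b}; q there: b:F. ✗
— 0 worlds.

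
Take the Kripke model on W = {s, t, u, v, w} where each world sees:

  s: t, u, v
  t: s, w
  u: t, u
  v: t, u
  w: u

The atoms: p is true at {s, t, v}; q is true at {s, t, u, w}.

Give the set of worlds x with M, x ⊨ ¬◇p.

s: ◇p is T. ✗
t: ◇p is T. ✗
u: ◇p is T. ✗
v: ◇p is T. ✗
w: ◇p is F. ✓

{w}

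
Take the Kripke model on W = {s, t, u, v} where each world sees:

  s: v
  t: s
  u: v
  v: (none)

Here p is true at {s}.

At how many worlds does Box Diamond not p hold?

s: successors {v}; Diamond not p there: v:F. ✗
t: successors {s}; Diamond not p there: s:T. ✓
u: successors {v}; Diamond not p there: v:F. ✗
v: no successors, so Box Diamond not p holds vacuously. ✓
Satisfying worlds: {t, v}.

2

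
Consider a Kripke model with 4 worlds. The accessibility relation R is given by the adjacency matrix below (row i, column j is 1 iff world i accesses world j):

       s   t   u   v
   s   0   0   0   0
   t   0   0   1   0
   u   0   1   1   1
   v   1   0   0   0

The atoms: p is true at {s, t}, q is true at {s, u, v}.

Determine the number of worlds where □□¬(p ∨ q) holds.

2

s: no successors, so □□¬(p ∨ q) holds vacuously. ✓
t: successors {u}; □¬(p ∨ q) there: u:F. ✗
u: successors {t, u, v}; □¬(p ∨ q) there: t:F, u:F, v:F. ✗
v: successors {s}; □¬(p ∨ q) there: s:T. ✓
Satisfying worlds: {s, v}.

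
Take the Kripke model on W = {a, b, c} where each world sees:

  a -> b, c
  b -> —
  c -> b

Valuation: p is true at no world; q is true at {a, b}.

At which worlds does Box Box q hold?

{a, b, c}

a: successors {b, c}; Box q there: b:T, c:T. ✓
b: no successors, so Box Box q holds vacuously. ✓
c: successors {b}; Box q there: b:T. ✓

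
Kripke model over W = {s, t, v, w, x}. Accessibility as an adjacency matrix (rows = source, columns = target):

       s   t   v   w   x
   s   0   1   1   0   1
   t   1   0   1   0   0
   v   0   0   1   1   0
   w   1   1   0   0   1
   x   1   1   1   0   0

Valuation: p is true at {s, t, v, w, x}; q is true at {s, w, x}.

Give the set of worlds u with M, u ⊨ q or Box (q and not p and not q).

s: q is T, Box (q and not p and not q) is F. ✓
t: q is F, Box (q and not p and not q) is F. ✗
v: q is F, Box (q and not p and not q) is F. ✗
w: q is T, Box (q and not p and not q) is F. ✓
x: q is T, Box (q and not p and not q) is F. ✓

{s, w, x}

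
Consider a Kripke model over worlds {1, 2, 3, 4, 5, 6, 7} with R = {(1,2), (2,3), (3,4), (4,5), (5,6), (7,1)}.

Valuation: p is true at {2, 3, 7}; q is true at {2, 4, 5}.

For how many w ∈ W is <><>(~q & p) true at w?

1

1: successors {2}; <>(~q & p) there: 2:T. ✓
2: successors {3}; <>(~q & p) there: 3:F. ✗
3: successors {4}; <>(~q & p) there: 4:F. ✗
4: successors {5}; <>(~q & p) there: 5:F. ✗
5: successors {6}; <>(~q & p) there: 6:F. ✗
6: no successors, so <><>(~q & p) fails. ✗
7: successors {1}; <>(~q & p) there: 1:F. ✗
Satisfying worlds: {1}.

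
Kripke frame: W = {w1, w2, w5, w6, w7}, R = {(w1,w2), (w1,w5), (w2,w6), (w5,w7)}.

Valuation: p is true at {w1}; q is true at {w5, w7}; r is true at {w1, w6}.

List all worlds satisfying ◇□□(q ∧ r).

w1: successors {w2, w5}; □□(q ∧ r) there: w2:T, w5:T. ✓
w2: successors {w6}; □□(q ∧ r) there: w6:T. ✓
w5: successors {w7}; □□(q ∧ r) there: w7:T. ✓
w6: no successors, so ◇□□(q ∧ r) fails. ✗
w7: no successors, so ◇□□(q ∧ r) fails. ✗

{w1, w2, w5}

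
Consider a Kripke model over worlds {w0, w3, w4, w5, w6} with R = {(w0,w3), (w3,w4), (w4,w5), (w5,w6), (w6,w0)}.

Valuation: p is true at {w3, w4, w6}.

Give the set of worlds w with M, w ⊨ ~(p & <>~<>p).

{w0, w4, w5, w6}

w0: p & <>~<>p is F. ✓
w3: p & <>~<>p is T. ✗
w4: p & <>~<>p is F. ✓
w5: p & <>~<>p is F. ✓
w6: p & <>~<>p is F. ✓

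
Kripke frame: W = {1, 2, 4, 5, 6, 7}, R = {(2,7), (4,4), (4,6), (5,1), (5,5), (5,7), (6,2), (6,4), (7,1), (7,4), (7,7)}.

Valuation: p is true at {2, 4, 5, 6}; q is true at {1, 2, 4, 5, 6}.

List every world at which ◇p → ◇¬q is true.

1: ◇p is F, ◇¬q is F. ✓
2: ◇p is F, ◇¬q is T. ✓
4: ◇p is T, ◇¬q is F. ✗
5: ◇p is T, ◇¬q is T. ✓
6: ◇p is T, ◇¬q is F. ✗
7: ◇p is T, ◇¬q is T. ✓

{1, 2, 5, 7}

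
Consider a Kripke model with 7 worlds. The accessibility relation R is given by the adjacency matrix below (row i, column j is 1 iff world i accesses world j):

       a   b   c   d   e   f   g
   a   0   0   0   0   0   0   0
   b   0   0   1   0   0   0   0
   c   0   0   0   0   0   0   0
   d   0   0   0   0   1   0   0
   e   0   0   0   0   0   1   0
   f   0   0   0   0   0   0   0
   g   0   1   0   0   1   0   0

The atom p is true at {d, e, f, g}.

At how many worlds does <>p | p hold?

a: <>p is F, p is F. ✗
b: <>p is F, p is F. ✗
c: <>p is F, p is F. ✗
d: <>p is T, p is T. ✓
e: <>p is T, p is T. ✓
f: <>p is F, p is T. ✓
g: <>p is T, p is T. ✓
Satisfying worlds: {d, e, f, g}.

4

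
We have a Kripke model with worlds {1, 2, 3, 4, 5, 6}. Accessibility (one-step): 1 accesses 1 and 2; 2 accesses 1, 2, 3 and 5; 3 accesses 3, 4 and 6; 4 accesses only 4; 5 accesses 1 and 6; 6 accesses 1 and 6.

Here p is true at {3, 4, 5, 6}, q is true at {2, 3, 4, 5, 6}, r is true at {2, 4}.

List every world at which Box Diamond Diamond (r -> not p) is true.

1: successors {1, 2}; Diamond Diamond (r -> not p) there: 1:T, 2:T. ✓
2: successors {1, 2, 3, 5}; Diamond Diamond (r -> not p) there: 1:T, 2:T, 3:T, 5:T. ✓
3: successors {3, 4, 6}; Diamond Diamond (r -> not p) there: 3:T, 4:F, 6:T. ✗
4: successors {4}; Diamond Diamond (r -> not p) there: 4:F. ✗
5: successors {1, 6}; Diamond Diamond (r -> not p) there: 1:T, 6:T. ✓
6: successors {1, 6}; Diamond Diamond (r -> not p) there: 1:T, 6:T. ✓

{1, 2, 5, 6}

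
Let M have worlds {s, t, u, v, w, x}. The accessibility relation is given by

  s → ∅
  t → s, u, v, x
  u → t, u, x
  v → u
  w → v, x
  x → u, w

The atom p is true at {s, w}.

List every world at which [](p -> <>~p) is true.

{s, u, v, w, x}

s: no successors, so [](p -> <>~p) holds vacuously. ✓
t: successors {s, u, v, x}; p -> <>~p there: s:F, u:T, v:T, x:T. ✗
u: successors {t, u, x}; p -> <>~p there: t:T, u:T, x:T. ✓
v: successors {u}; p -> <>~p there: u:T. ✓
w: successors {v, x}; p -> <>~p there: v:T, x:T. ✓
x: successors {u, w}; p -> <>~p there: u:T, w:T. ✓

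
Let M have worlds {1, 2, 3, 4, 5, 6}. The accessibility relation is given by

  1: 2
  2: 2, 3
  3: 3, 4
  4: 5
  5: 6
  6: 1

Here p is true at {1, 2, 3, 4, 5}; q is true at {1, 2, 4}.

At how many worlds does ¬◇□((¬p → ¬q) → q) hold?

1: ◇□((¬p → ¬q) → q) is F. ✓
2: ◇□((¬p → ¬q) → q) is F. ✓
3: ◇□((¬p → ¬q) → q) is F. ✓
4: ◇□((¬p → ¬q) → q) is F. ✓
5: ◇□((¬p → ¬q) → q) is T. ✗
6: ◇□((¬p → ¬q) → q) is T. ✗
Satisfying worlds: {1, 2, 3, 4}.

4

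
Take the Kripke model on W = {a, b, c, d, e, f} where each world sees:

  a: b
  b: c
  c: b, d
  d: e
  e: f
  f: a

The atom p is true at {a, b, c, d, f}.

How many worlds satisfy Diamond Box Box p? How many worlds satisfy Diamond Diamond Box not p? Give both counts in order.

For Diamond Box Box p:
a: successors {b}; Box Box p there: b:T. ✓
b: successors {c}; Box Box p there: c:F. ✗
c: successors {b, d}; Box Box p there: b:T, d:T. ✓
d: successors {e}; Box Box p there: e:T. ✓
e: successors {f}; Box Box p there: f:T. ✓
f: successors {a}; Box Box p there: a:T. ✓
— 5 worlds.
For Diamond Diamond Box not p:
a: successors {b}; Diamond Box not p there: b:F. ✗
b: successors {c}; Diamond Box not p there: c:T. ✓
c: successors {b, d}; Diamond Box not p there: b:F, d:F. ✗
d: successors {e}; Diamond Box not p there: e:F. ✗
e: successors {f}; Diamond Box not p there: f:F. ✗
f: successors {a}; Diamond Box not p there: a:F. ✗
— 1 world.

5 and 1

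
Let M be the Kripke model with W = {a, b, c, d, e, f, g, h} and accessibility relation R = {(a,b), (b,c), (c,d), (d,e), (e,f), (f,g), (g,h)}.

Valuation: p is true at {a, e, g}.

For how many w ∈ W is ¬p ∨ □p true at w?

5

a: ¬p is F, □p is F. ✗
b: ¬p is T, □p is F. ✓
c: ¬p is T, □p is F. ✓
d: ¬p is T, □p is T. ✓
e: ¬p is F, □p is F. ✗
f: ¬p is T, □p is T. ✓
g: ¬p is F, □p is F. ✗
h: ¬p is T, □p is T. ✓
Satisfying worlds: {b, c, d, f, h}.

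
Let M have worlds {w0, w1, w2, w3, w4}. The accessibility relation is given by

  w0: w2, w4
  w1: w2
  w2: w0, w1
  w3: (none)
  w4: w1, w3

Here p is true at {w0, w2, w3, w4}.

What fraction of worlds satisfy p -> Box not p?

w0: p is T, Box not p is F. ✗
w1: p is F, Box not p is F. ✓
w2: p is T, Box not p is F. ✗
w3: p is T, Box not p is T. ✓
w4: p is T, Box not p is F. ✗
That's 2 of 5 worlds, so 2/5.

2/5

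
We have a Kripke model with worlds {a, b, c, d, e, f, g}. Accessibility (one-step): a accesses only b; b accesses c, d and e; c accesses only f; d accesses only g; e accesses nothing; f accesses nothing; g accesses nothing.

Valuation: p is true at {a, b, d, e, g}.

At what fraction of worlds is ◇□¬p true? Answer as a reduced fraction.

a: successors {b}; □¬p there: b:F. ✗
b: successors {c, d, e}; □¬p there: c:T, d:F, e:T. ✓
c: successors {f}; □¬p there: f:T. ✓
d: successors {g}; □¬p there: g:T. ✓
e: no successors, so ◇□¬p fails. ✗
f: no successors, so ◇□¬p fails. ✗
g: no successors, so ◇□¬p fails. ✗
That's 3 of 7 worlds, so 3/7.

3/7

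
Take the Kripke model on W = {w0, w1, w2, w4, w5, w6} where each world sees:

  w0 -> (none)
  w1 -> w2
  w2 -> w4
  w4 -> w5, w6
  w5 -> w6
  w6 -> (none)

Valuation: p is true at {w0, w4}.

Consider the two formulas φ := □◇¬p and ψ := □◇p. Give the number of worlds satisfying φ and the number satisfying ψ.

3 and 3

For □◇¬p:
w0: no successors, so □◇¬p holds vacuously. ✓
w1: successors {w2}; ◇¬p there: w2:F. ✗
w2: successors {w4}; ◇¬p there: w4:T. ✓
w4: successors {w5, w6}; ◇¬p there: w5:T, w6:F. ✗
w5: successors {w6}; ◇¬p there: w6:F. ✗
w6: no successors, so □◇¬p holds vacuously. ✓
— 3 worlds.
For □◇p:
w0: no successors, so □◇p holds vacuously. ✓
w1: successors {w2}; ◇p there: w2:T. ✓
w2: successors {w4}; ◇p there: w4:F. ✗
w4: successors {w5, w6}; ◇p there: w5:F, w6:F. ✗
w5: successors {w6}; ◇p there: w6:F. ✗
w6: no successors, so □◇p holds vacuously. ✓
— 3 worlds.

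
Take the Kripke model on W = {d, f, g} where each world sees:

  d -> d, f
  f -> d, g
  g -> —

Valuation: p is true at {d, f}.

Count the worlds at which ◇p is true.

d: successors {d, f}; p there: d:T, f:T. ✓
f: successors {d, g}; p there: d:T, g:F. ✓
g: no successors, so ◇p fails. ✗
Satisfying worlds: {d, f}.

2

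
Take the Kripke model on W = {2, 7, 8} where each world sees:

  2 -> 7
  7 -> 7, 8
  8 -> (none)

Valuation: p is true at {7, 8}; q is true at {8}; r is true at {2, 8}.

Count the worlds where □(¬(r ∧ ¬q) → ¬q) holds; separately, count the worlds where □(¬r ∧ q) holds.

2 and 1

For □(¬(r ∧ ¬q) → ¬q):
2: successors {7}; ¬(r ∧ ¬q) → ¬q there: 7:T. ✓
7: successors {7, 8}; ¬(r ∧ ¬q) → ¬q there: 7:T, 8:F. ✗
8: no successors, so □(¬(r ∧ ¬q) → ¬q) holds vacuously. ✓
— 2 worlds.
For □(¬r ∧ q):
2: successors {7}; ¬r ∧ q there: 7:F. ✗
7: successors {7, 8}; ¬r ∧ q there: 7:F, 8:F. ✗
8: no successors, so □(¬r ∧ q) holds vacuously. ✓
— 1 world.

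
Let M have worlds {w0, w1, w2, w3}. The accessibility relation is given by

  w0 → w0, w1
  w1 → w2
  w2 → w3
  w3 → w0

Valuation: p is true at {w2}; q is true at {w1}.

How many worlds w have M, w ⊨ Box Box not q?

2

w0: successors {w0, w1}; Box not q there: w0:F, w1:T. ✗
w1: successors {w2}; Box not q there: w2:T. ✓
w2: successors {w3}; Box not q there: w3:T. ✓
w3: successors {w0}; Box not q there: w0:F. ✗
Satisfying worlds: {w1, w2}.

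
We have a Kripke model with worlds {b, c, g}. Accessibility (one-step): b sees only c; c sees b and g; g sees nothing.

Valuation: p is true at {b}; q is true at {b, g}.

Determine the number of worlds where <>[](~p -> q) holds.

2

b: successors {c}; [](~p -> q) there: c:T. ✓
c: successors {b, g}; [](~p -> q) there: b:F, g:T. ✓
g: no successors, so <>[](~p -> q) fails. ✗
Satisfying worlds: {b, c}.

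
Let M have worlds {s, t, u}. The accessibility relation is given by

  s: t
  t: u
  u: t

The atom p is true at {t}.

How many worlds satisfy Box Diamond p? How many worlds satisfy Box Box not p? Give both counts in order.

For Box Diamond p:
s: successors {t}; Diamond p there: t:F. ✗
t: successors {u}; Diamond p there: u:T. ✓
u: successors {t}; Diamond p there: t:F. ✗
— 1 world.
For Box Box not p:
s: successors {t}; Box not p there: t:T. ✓
t: successors {u}; Box not p there: u:F. ✗
u: successors {t}; Box not p there: t:T. ✓
— 2 worlds.

1 and 2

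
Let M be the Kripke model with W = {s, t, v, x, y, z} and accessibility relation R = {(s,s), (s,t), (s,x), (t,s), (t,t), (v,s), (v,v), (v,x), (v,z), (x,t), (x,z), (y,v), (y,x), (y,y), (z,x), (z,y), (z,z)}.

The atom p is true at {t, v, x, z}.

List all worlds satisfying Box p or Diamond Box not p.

s: Box p is F, Diamond Box not p is F. ✗
t: Box p is F, Diamond Box not p is F. ✗
v: Box p is F, Diamond Box not p is F. ✗
x: Box p is T, Diamond Box not p is F. ✓
y: Box p is F, Diamond Box not p is F. ✗
z: Box p is F, Diamond Box not p is F. ✗

{x}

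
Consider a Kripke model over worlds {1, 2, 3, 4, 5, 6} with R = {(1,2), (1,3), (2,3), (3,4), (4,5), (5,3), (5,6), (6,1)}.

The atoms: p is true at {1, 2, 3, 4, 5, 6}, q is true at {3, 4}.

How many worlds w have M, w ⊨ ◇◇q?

5

1: successors {2, 3}; ◇q there: 2:T, 3:T. ✓
2: successors {3}; ◇q there: 3:T. ✓
3: successors {4}; ◇q there: 4:F. ✗
4: successors {5}; ◇q there: 5:T. ✓
5: successors {3, 6}; ◇q there: 3:T, 6:F. ✓
6: successors {1}; ◇q there: 1:T. ✓
Satisfying worlds: {1, 2, 4, 5, 6}.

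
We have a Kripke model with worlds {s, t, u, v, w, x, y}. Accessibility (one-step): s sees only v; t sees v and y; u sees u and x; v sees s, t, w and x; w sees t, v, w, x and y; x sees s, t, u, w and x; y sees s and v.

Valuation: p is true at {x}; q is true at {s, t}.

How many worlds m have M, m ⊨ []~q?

s: successors {v}; ~q there: v:T. ✓
t: successors {v, y}; ~q there: v:T, y:T. ✓
u: successors {u, x}; ~q there: u:T, x:T. ✓
v: successors {s, t, w, x}; ~q there: s:F, t:F, w:T, x:T. ✗
w: successors {t, v, w, x, y}; ~q there: t:F, v:T, w:T, x:T, y:T. ✗
x: successors {s, t, u, w, x}; ~q there: s:F, t:F, u:T, w:T, x:T. ✗
y: successors {s, v}; ~q there: s:F, v:T. ✗
Satisfying worlds: {s, t, u}.

3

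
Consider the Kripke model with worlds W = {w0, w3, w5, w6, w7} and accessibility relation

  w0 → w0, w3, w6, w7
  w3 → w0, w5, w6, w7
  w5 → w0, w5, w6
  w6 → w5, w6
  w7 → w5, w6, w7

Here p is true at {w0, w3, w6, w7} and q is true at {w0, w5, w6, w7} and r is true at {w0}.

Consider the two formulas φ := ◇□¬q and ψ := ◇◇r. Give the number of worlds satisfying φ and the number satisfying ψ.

0 and 5

For ◇□¬q:
w0: successors {w0, w3, w6, w7}; □¬q there: w0:F, w3:F, w6:F, w7:F. ✗
w3: successors {w0, w5, w6, w7}; □¬q there: w0:F, w5:F, w6:F, w7:F. ✗
w5: successors {w0, w5, w6}; □¬q there: w0:F, w5:F, w6:F. ✗
w6: successors {w5, w6}; □¬q there: w5:F, w6:F. ✗
w7: successors {w5, w6, w7}; □¬q there: w5:F, w6:F, w7:F. ✗
— 0 worlds.
For ◇◇r:
w0: successors {w0, w3, w6, w7}; ◇r there: w0:T, w3:T, w6:F, w7:F. ✓
w3: successors {w0, w5, w6, w7}; ◇r there: w0:T, w5:T, w6:F, w7:F. ✓
w5: successors {w0, w5, w6}; ◇r there: w0:T, w5:T, w6:F. ✓
w6: successors {w5, w6}; ◇r there: w5:T, w6:F. ✓
w7: successors {w5, w6, w7}; ◇r there: w5:T, w6:F, w7:F. ✓
— 5 worlds.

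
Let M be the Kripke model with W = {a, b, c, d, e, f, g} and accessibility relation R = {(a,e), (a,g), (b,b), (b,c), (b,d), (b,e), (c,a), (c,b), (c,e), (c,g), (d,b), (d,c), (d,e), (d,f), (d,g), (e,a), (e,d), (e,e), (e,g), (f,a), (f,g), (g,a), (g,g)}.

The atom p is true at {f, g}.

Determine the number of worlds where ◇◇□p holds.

a: successors {e, g}; ◇□p there: e:F, g:F. ✗
b: successors {b, c, d, e}; ◇□p there: b:F, c:F, d:F, e:F. ✗
c: successors {a, b, e, g}; ◇□p there: a:F, b:F, e:F, g:F. ✗
d: successors {b, c, e, f, g}; ◇□p there: b:F, c:F, e:F, f:F, g:F. ✗
e: successors {a, d, e, g}; ◇□p there: a:F, d:F, e:F, g:F. ✗
f: successors {a, g}; ◇□p there: a:F, g:F. ✗
g: successors {a, g}; ◇□p there: a:F, g:F. ✗
Satisfying worlds: ∅.

0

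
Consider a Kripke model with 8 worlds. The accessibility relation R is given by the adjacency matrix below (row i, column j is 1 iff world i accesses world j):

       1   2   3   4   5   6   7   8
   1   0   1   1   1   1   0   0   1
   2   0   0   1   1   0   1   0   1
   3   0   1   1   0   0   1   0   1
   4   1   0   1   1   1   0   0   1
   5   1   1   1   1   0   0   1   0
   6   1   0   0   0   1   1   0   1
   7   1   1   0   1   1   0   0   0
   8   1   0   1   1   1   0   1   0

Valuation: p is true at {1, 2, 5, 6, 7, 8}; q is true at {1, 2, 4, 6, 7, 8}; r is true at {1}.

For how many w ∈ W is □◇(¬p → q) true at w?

1: successors {2, 3, 4, 5, 8}; ◇(¬p → q) there: 2:T, 3:T, 4:T, 5:T, 8:T. ✓
2: successors {3, 4, 6, 8}; ◇(¬p → q) there: 3:T, 4:T, 6:T, 8:T. ✓
3: successors {2, 3, 6, 8}; ◇(¬p → q) there: 2:T, 3:T, 6:T, 8:T. ✓
4: successors {1, 3, 4, 5, 8}; ◇(¬p → q) there: 1:T, 3:T, 4:T, 5:T, 8:T. ✓
5: successors {1, 2, 3, 4, 7}; ◇(¬p → q) there: 1:T, 2:T, 3:T, 4:T, 7:T. ✓
6: successors {1, 5, 6, 8}; ◇(¬p → q) there: 1:T, 5:T, 6:T, 8:T. ✓
7: successors {1, 2, 4, 5}; ◇(¬p → q) there: 1:T, 2:T, 4:T, 5:T. ✓
8: successors {1, 3, 4, 5, 7}; ◇(¬p → q) there: 1:T, 3:T, 4:T, 5:T, 7:T. ✓
Satisfying worlds: {1, 2, 3, 4, 5, 6, 7, 8}.

8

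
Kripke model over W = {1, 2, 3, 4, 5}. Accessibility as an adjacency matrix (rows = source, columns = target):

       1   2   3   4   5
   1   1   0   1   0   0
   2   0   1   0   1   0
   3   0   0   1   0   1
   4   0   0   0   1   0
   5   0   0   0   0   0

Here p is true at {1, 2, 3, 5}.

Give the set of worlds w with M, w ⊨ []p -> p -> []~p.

1: []p is T, p -> []~p is F. ✗
2: []p is F, p -> []~p is F. ✓
3: []p is T, p -> []~p is F. ✗
4: []p is F, p -> []~p is T. ✓
5: []p is T, p -> []~p is T. ✓

{2, 4, 5}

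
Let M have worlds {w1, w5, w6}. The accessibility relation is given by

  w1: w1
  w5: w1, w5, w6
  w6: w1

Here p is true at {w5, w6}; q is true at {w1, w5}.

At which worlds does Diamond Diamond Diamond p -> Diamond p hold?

{w1, w5, w6}

w1: Diamond Diamond Diamond p is F, Diamond p is F. ✓
w5: Diamond Diamond Diamond p is T, Diamond p is T. ✓
w6: Diamond Diamond Diamond p is F, Diamond p is F. ✓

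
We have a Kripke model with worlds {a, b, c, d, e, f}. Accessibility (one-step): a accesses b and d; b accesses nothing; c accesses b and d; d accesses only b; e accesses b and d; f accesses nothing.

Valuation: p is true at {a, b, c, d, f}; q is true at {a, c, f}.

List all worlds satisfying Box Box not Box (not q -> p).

a: successors {b, d}; Box not Box (not q -> p) there: b:T, d:F. ✗
b: no successors, so Box Box not Box (not q -> p) holds vacuously. ✓
c: successors {b, d}; Box not Box (not q -> p) there: b:T, d:F. ✗
d: successors {b}; Box not Box (not q -> p) there: b:T. ✓
e: successors {b, d}; Box not Box (not q -> p) there: b:T, d:F. ✗
f: no successors, so Box Box not Box (not q -> p) holds vacuously. ✓

{b, d, f}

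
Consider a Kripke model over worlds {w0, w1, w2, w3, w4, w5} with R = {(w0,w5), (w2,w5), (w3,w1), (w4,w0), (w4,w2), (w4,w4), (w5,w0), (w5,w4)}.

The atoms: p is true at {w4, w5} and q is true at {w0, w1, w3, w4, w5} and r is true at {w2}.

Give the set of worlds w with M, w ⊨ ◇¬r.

{w0, w2, w3, w4, w5}

w0: successors {w5}; ¬r there: w5:T. ✓
w1: no successors, so ◇¬r fails. ✗
w2: successors {w5}; ¬r there: w5:T. ✓
w3: successors {w1}; ¬r there: w1:T. ✓
w4: successors {w0, w2, w4}; ¬r there: w0:T, w2:F, w4:T. ✓
w5: successors {w0, w4}; ¬r there: w0:T, w4:T. ✓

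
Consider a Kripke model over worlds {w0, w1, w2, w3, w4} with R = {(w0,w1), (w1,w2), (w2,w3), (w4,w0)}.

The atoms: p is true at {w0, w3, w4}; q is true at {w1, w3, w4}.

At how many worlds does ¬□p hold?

2

w0: □p is F. ✓
w1: □p is F. ✓
w2: □p is T. ✗
w3: □p is T. ✗
w4: □p is T. ✗
Satisfying worlds: {w0, w1}.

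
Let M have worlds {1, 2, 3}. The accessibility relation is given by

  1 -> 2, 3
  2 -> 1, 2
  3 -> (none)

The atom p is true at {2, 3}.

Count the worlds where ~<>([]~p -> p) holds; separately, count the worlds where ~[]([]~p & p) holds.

1 and 2

For ~<>([]~p -> p):
1: <>([]~p -> p) is T. ✗
2: <>([]~p -> p) is T. ✗
3: <>([]~p -> p) is F. ✓
— 1 world.
For ~[]([]~p & p):
1: []([]~p & p) is F. ✓
2: []([]~p & p) is F. ✓
3: []([]~p & p) is T. ✗
— 2 worlds.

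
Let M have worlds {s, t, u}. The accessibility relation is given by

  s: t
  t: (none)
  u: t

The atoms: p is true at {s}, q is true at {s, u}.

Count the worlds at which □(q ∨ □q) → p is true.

s: □(q ∨ □q) is T, p is T. ✓
t: □(q ∨ □q) is T, p is F. ✗
u: □(q ∨ □q) is T, p is F. ✗
Satisfying worlds: {s}.

1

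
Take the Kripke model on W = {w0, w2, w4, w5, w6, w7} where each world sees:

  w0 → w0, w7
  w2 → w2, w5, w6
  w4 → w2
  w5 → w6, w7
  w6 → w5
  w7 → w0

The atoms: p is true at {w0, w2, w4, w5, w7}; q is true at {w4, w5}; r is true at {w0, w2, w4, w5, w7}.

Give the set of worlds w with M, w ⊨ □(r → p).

w0: successors {w0, w7}; r → p there: w0:T, w7:T. ✓
w2: successors {w2, w5, w6}; r → p there: w2:T, w5:T, w6:T. ✓
w4: successors {w2}; r → p there: w2:T. ✓
w5: successors {w6, w7}; r → p there: w6:T, w7:T. ✓
w6: successors {w5}; r → p there: w5:T. ✓
w7: successors {w0}; r → p there: w0:T. ✓

{w0, w2, w4, w5, w6, w7}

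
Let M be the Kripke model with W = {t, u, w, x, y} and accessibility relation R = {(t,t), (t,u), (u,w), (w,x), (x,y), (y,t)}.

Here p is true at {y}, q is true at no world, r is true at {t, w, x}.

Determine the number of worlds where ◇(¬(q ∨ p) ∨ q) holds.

4

t: successors {t, u}; ¬(q ∨ p) ∨ q there: t:T, u:T. ✓
u: successors {w}; ¬(q ∨ p) ∨ q there: w:T. ✓
w: successors {x}; ¬(q ∨ p) ∨ q there: x:T. ✓
x: successors {y}; ¬(q ∨ p) ∨ q there: y:F. ✗
y: successors {t}; ¬(q ∨ p) ∨ q there: t:T. ✓
Satisfying worlds: {t, u, w, y}.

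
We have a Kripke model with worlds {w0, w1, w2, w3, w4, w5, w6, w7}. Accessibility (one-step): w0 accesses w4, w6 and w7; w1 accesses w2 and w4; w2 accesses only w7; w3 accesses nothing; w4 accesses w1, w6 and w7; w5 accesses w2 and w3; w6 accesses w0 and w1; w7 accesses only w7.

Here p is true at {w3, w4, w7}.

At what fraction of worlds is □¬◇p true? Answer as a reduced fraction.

w0: successors {w4, w6, w7}; ¬◇p there: w4:F, w6:T, w7:F. ✗
w1: successors {w2, w4}; ¬◇p there: w2:F, w4:F. ✗
w2: successors {w7}; ¬◇p there: w7:F. ✗
w3: no successors, so □¬◇p holds vacuously. ✓
w4: successors {w1, w6, w7}; ¬◇p there: w1:F, w6:T, w7:F. ✗
w5: successors {w2, w3}; ¬◇p there: w2:F, w3:T. ✗
w6: successors {w0, w1}; ¬◇p there: w0:F, w1:F. ✗
w7: successors {w7}; ¬◇p there: w7:F. ✗
That's 1 of 8 worlds, so 1/8.

1/8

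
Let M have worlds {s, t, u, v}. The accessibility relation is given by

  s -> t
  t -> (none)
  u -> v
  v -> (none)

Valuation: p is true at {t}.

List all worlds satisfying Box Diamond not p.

{t, v}

s: successors {t}; Diamond not p there: t:F. ✗
t: no successors, so Box Diamond not p holds vacuously. ✓
u: successors {v}; Diamond not p there: v:F. ✗
v: no successors, so Box Diamond not p holds vacuously. ✓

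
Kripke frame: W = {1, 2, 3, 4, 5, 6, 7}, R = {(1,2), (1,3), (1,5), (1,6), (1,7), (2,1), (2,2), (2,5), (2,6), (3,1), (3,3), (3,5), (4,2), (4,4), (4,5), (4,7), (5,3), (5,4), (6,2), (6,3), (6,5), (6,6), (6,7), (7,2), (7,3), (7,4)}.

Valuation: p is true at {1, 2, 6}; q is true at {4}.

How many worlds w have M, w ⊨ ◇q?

1: successors {2, 3, 5, 6, 7}; q there: 2:F, 3:F, 5:F, 6:F, 7:F. ✗
2: successors {1, 2, 5, 6}; q there: 1:F, 2:F, 5:F, 6:F. ✗
3: successors {1, 3, 5}; q there: 1:F, 3:F, 5:F. ✗
4: successors {2, 4, 5, 7}; q there: 2:F, 4:T, 5:F, 7:F. ✓
5: successors {3, 4}; q there: 3:F, 4:T. ✓
6: successors {2, 3, 5, 6, 7}; q there: 2:F, 3:F, 5:F, 6:F, 7:F. ✗
7: successors {2, 3, 4}; q there: 2:F, 3:F, 4:T. ✓
Satisfying worlds: {4, 5, 7}.

3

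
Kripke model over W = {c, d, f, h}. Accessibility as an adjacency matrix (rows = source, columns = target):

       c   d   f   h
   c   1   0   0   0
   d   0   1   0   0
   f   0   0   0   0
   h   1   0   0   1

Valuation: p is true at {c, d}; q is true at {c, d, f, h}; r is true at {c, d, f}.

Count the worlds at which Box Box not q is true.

c: successors {c}; Box not q there: c:F. ✗
d: successors {d}; Box not q there: d:F. ✗
f: no successors, so Box Box not q holds vacuously. ✓
h: successors {c, h}; Box not q there: c:F, h:F. ✗
Satisfying worlds: {f}.

1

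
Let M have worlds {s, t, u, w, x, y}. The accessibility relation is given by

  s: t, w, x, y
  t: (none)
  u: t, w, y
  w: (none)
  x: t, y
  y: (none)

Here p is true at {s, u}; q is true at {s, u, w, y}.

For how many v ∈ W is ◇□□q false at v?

3

s: successors {t, w, x, y}; □□q there: t:T, w:T, x:T, y:T. ✓
t: no successors, so ◇□□q fails. ✗
u: successors {t, w, y}; □□q there: t:T, w:T, y:T. ✓
w: no successors, so ◇□□q fails. ✗
x: successors {t, y}; □□q there: t:T, y:T. ✓
y: no successors, so ◇□□q fails. ✗
Satisfying worlds: {s, u, x}.
So ◇□□q fails at the other 3 worlds.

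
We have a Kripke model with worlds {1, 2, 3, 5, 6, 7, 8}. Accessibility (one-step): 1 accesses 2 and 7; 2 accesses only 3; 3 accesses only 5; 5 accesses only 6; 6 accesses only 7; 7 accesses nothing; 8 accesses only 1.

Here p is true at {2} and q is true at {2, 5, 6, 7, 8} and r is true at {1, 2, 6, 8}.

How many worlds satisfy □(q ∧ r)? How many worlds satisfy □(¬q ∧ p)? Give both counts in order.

For □(q ∧ r):
1: successors {2, 7}; q ∧ r there: 2:T, 7:F. ✗
2: successors {3}; q ∧ r there: 3:F. ✗
3: successors {5}; q ∧ r there: 5:F. ✗
5: successors {6}; q ∧ r there: 6:T. ✓
6: successors {7}; q ∧ r there: 7:F. ✗
7: no successors, so □(q ∧ r) holds vacuously. ✓
8: successors {1}; q ∧ r there: 1:F. ✗
— 2 worlds.
For □(¬q ∧ p):
1: successors {2, 7}; ¬q ∧ p there: 2:F, 7:F. ✗
2: successors {3}; ¬q ∧ p there: 3:F. ✗
3: successors {5}; ¬q ∧ p there: 5:F. ✗
5: successors {6}; ¬q ∧ p there: 6:F. ✗
6: successors {7}; ¬q ∧ p there: 7:F. ✗
7: no successors, so □(¬q ∧ p) holds vacuously. ✓
8: successors {1}; ¬q ∧ p there: 1:F. ✗
— 1 world.

2 and 1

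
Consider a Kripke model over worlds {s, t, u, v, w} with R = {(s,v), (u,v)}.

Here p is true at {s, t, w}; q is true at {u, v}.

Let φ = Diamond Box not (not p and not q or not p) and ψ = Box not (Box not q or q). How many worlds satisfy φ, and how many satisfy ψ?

2 and 3

For Diamond Box not (not p and not q or not p):
s: successors {v}; Box not (not p and not q or not p) there: v:T. ✓
t: no successors, so Diamond Box not (not p and not q or not p) fails. ✗
u: successors {v}; Box not (not p and not q or not p) there: v:T. ✓
v: no successors, so Diamond Box not (not p and not q or not p) fails. ✗
w: no successors, so Diamond Box not (not p and not q or not p) fails. ✗
— 2 worlds.
For Box not (Box not q or q):
s: successors {v}; not (Box not q or q) there: v:F. ✗
t: no successors, so Box not (Box not q or q) holds vacuously. ✓
u: successors {v}; not (Box not q or q) there: v:F. ✗
v: no successors, so Box not (Box not q or q) holds vacuously. ✓
w: no successors, so Box not (Box not q or q) holds vacuously. ✓
— 3 worlds.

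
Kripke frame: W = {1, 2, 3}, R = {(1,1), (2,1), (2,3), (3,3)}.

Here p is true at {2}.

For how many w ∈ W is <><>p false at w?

1: successors {1}; <>p there: 1:F. ✗
2: successors {1, 3}; <>p there: 1:F, 3:F. ✗
3: successors {3}; <>p there: 3:F. ✗
Satisfying worlds: ∅.
So <><>p fails at the other 3 worlds.

3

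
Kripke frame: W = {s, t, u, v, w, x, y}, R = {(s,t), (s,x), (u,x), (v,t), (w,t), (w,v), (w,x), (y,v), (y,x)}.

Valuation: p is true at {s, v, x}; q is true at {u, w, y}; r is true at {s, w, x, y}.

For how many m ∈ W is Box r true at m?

s: successors {t, x}; r there: t:F, x:T. ✗
t: no successors, so Box r holds vacuously. ✓
u: successors {x}; r there: x:T. ✓
v: successors {t}; r there: t:F. ✗
w: successors {t, v, x}; r there: t:F, v:F, x:T. ✗
x: no successors, so Box r holds vacuously. ✓
y: successors {v, x}; r there: v:F, x:T. ✗
Satisfying worlds: {t, u, x}.

3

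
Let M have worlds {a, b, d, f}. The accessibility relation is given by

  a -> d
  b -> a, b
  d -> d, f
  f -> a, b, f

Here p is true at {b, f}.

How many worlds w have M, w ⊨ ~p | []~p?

a: ~p is T, []~p is T. ✓
b: ~p is F, []~p is F. ✗
d: ~p is T, []~p is F. ✓
f: ~p is F, []~p is F. ✗
Satisfying worlds: {a, d}.

2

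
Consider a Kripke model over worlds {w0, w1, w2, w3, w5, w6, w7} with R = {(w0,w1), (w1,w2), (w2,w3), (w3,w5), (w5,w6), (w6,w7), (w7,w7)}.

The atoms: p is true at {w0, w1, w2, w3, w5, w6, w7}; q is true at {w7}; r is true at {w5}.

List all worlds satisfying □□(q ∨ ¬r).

w0: successors {w1}; □(q ∨ ¬r) there: w1:T. ✓
w1: successors {w2}; □(q ∨ ¬r) there: w2:T. ✓
w2: successors {w3}; □(q ∨ ¬r) there: w3:F. ✗
w3: successors {w5}; □(q ∨ ¬r) there: w5:T. ✓
w5: successors {w6}; □(q ∨ ¬r) there: w6:T. ✓
w6: successors {w7}; □(q ∨ ¬r) there: w7:T. ✓
w7: successors {w7}; □(q ∨ ¬r) there: w7:T. ✓

{w0, w1, w3, w5, w6, w7}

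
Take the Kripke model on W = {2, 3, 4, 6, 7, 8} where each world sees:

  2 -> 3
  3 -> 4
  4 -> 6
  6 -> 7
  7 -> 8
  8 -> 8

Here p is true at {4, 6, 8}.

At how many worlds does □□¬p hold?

2: successors {3}; □¬p there: 3:F. ✗
3: successors {4}; □¬p there: 4:F. ✗
4: successors {6}; □¬p there: 6:T. ✓
6: successors {7}; □¬p there: 7:F. ✗
7: successors {8}; □¬p there: 8:F. ✗
8: successors {8}; □¬p there: 8:F. ✗
Satisfying worlds: {4}.

1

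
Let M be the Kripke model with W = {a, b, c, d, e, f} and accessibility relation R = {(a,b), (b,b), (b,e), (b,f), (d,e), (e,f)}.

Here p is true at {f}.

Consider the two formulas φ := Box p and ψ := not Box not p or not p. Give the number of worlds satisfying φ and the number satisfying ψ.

For Box p:
a: successors {b}; p there: b:F. ✗
b: successors {b, e, f}; p there: b:F, e:F, f:T. ✗
c: no successors, so Box p holds vacuously. ✓
d: successors {e}; p there: e:F. ✗
e: successors {f}; p there: f:T. ✓
f: no successors, so Box p holds vacuously. ✓
— 3 worlds.
For not Box not p or not p:
a: not Box not p is F, not p is T. ✓
b: not Box not p is T, not p is T. ✓
c: not Box not p is F, not p is T. ✓
d: not Box not p is F, not p is T. ✓
e: not Box not p is T, not p is T. ✓
f: not Box not p is F, not p is F. ✗
— 5 worlds.

3 and 5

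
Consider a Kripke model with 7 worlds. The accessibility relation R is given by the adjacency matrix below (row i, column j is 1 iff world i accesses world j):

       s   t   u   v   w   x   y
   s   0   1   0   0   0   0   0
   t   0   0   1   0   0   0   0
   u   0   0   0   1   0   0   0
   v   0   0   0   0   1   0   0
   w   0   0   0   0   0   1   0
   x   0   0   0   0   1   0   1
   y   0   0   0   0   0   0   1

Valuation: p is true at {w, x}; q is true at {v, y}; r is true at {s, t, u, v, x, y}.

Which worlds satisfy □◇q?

s: successors {t}; ◇q there: t:F. ✗
t: successors {u}; ◇q there: u:T. ✓
u: successors {v}; ◇q there: v:F. ✗
v: successors {w}; ◇q there: w:F. ✗
w: successors {x}; ◇q there: x:T. ✓
x: successors {w, y}; ◇q there: w:F, y:T. ✗
y: successors {y}; ◇q there: y:T. ✓

{t, w, y}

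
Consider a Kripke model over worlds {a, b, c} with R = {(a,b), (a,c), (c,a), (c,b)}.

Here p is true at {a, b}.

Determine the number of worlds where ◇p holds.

2

a: successors {b, c}; p there: b:T, c:F. ✓
b: no successors, so ◇p fails. ✗
c: successors {a, b}; p there: a:T, b:T. ✓
Satisfying worlds: {a, c}.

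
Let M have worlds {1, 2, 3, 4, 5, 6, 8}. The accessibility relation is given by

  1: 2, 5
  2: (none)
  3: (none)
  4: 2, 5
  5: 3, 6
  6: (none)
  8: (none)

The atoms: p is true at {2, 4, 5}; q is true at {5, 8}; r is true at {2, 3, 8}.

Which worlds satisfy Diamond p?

1: successors {2, 5}; p there: 2:T, 5:T. ✓
2: no successors, so Diamond p fails. ✗
3: no successors, so Diamond p fails. ✗
4: successors {2, 5}; p there: 2:T, 5:T. ✓
5: successors {3, 6}; p there: 3:F, 6:F. ✗
6: no successors, so Diamond p fails. ✗
8: no successors, so Diamond p fails. ✗

{1, 4}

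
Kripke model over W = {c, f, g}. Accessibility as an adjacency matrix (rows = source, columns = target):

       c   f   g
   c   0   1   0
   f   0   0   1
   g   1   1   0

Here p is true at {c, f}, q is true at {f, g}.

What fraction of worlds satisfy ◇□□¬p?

1/3

c: successors {f}; □□¬p there: f:F. ✗
f: successors {g}; □□¬p there: g:F. ✗
g: successors {c, f}; □□¬p there: c:T, f:F. ✓
That's 1 of 3 worlds, so 1/3.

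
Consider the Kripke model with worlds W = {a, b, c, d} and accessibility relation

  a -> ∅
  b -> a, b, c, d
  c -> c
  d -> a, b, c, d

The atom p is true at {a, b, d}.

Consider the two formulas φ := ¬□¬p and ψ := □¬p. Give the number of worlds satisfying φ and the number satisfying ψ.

For ¬□¬p:
a: □¬p is T. ✗
b: □¬p is F. ✓
c: □¬p is T. ✗
d: □¬p is F. ✓
— 2 worlds.
For □¬p:
a: no successors, so □¬p holds vacuously. ✓
b: successors {a, b, c, d}; ¬p there: a:F, b:F, c:T, d:F. ✗
c: successors {c}; ¬p there: c:T. ✓
d: successors {a, b, c, d}; ¬p there: a:F, b:F, c:T, d:F. ✗
— 2 worlds.

2 and 2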